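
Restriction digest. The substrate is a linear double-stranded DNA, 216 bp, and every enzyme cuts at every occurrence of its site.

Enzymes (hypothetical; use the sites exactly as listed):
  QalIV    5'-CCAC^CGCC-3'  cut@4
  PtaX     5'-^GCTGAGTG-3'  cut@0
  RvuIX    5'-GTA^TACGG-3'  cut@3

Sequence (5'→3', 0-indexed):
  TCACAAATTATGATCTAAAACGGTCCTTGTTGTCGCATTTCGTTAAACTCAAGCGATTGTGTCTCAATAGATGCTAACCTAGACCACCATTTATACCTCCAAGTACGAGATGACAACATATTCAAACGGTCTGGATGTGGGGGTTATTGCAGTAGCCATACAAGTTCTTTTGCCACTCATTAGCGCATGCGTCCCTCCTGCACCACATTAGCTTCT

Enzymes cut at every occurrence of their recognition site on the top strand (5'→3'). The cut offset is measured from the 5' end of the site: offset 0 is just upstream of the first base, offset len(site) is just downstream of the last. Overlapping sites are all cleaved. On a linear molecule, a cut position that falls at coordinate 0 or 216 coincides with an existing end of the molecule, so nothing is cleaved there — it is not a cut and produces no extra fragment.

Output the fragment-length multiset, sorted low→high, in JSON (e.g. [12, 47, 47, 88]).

[216]

Scan for sites:
  QalIV (CCACCGCC, off=4): no sites
  PtaX (GCTGAGTG, off=0): no sites
  RvuIX (GTATACGG, off=3): no sites

Pooled cuts: ∅

Fragments:
  no cuts → one linear fragment of 216 bp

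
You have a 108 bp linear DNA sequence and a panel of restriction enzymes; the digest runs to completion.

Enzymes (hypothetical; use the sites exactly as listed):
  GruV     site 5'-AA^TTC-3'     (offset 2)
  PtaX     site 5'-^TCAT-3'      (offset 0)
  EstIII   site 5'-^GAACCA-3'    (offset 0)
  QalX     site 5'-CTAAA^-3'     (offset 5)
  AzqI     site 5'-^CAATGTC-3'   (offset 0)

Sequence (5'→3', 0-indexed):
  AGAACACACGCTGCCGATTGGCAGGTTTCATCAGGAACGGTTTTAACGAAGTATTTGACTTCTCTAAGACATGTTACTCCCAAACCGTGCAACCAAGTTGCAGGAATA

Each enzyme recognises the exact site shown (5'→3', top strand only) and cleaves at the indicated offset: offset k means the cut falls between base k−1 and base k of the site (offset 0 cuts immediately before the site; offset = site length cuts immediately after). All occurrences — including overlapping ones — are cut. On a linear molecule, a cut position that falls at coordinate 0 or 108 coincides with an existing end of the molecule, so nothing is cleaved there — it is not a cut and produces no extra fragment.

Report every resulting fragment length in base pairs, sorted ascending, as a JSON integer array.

Site scan:
  GruV (AATTC, off=2): no sites
  PtaX (TCAT, off=0): starts [27] → cuts [27]
  EstIII (GAACCA, off=0): no sites
  QalX (CTAAA, off=5): no sites
  AzqI (CAATGTC, off=0): no sites

All cut coordinates (distinct, sorted): [27]

Fragments:
  [0,27): 27 bp
  [27,108): 81 bp

[27,81]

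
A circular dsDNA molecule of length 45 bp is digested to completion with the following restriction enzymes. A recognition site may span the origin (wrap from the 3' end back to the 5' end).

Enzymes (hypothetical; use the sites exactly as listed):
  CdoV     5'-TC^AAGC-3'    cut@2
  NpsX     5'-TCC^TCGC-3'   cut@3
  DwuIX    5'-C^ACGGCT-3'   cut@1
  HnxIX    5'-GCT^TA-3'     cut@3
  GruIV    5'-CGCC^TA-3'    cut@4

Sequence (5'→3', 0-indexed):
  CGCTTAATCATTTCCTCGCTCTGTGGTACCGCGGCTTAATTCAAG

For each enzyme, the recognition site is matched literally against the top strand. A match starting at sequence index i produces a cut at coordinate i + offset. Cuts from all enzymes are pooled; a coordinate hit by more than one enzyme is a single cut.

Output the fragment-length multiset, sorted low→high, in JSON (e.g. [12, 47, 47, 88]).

[6,7,11,21]

Scan for sites:
  CdoV TCAAGC/2: at [40] ⇒ [42]
  NpsX TCCTCGC/3: at [12] ⇒ [15]
  DwuIX (CACGGCT, off=1): no sites
  HnxIX GCTTA/3: at [1, 33] ⇒ [4, 36]
  GruIV (CGCCTA, off=4): no sites

Pooled cuts: [4, 15, 36, 42]

Fragments:
  4→15: 11 bp
  15→36: 21 bp
  36→42: 6 bp
  42→4 (wrap): 45-42+4 = 7 bp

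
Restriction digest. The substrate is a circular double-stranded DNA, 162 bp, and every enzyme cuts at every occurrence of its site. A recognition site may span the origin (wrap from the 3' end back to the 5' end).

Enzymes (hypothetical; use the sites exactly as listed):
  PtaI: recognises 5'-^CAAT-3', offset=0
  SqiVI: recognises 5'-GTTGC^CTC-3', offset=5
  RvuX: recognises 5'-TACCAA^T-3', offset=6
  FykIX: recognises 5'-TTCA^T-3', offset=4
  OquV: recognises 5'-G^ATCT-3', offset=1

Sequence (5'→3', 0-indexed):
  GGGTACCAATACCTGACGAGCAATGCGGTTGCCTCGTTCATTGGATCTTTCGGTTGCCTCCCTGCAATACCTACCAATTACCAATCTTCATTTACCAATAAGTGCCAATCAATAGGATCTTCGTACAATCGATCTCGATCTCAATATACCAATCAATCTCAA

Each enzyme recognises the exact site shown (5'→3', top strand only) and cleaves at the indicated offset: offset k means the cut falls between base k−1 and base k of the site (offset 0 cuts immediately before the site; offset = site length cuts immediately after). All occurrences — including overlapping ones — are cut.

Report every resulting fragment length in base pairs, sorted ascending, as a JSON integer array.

[1,3,3,3,3,3,4,4,4,4,5,6,6,6,7,7,7,8,8,9,10,11,12,13,15]

Site scan:
  PtaI (CAAT, off=0): starts [6, 20, 64, 74, 81, 95, 105, 109, 125, 141, 149, 153] → cuts [6, 20, 64, 74, 81, 95, 105, 109, 125, 141, 149, 153]
  SqiVI (GTTGCCTC, off=5): starts [27, 52] → cuts [32, 57]
  RvuX (TACCAAT, off=6): starts [3, 71, 78, 92, 146] → cuts [9, 77, 84, 98, 152]
  FykIX (TTCAT, off=4): starts [36, 86] → cuts [40, 90]
  OquV (GATCT, off=1): starts [43, 115, 130, 136] → cuts [44, 116, 131, 137]

All cut coordinates (distinct, sorted): [6, 9, 20, 32, 40, 44, 57, 64, 74, 77, 81, 84, 90, 95, 98, 105, 109, 116, 125, 131, 137, 141, 149, 152, 153]

Fragment lengths:
  6→9: 3 bp
  9→20: 11 bp
  20→32: 12 bp
  32→40: 8 bp
  40→44: 4 bp
  44→57: 13 bp
  57→64: 7 bp
  64→74: 10 bp
  74→77: 3 bp
  77→81: 4 bp
  81→84: 3 bp
  84→90: 6 bp
  90→95: 5 bp
  95→98: 3 bp
  98→105: 7 bp
  105→109: 4 bp
  109→116: 7 bp
  116→125: 9 bp
  125→131: 6 bp
  131→137: 6 bp
  137→141: 4 bp
  141→149: 8 bp
  149→152: 3 bp
  152→153: 1 bp
  153→6 (wrap): 162-153+6 = 15 bp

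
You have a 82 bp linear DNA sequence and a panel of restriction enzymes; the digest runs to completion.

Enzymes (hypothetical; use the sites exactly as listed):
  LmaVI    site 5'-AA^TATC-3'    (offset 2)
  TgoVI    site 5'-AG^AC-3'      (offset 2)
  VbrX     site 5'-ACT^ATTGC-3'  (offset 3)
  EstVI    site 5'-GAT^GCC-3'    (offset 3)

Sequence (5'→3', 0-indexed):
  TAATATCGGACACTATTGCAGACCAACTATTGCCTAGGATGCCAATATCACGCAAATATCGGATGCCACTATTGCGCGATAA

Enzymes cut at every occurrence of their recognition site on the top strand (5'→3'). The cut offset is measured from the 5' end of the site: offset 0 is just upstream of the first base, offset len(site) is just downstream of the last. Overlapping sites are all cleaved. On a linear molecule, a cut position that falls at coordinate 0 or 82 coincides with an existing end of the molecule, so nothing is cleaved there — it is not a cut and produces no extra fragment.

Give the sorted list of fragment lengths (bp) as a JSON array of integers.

[3,5,6,7,7,8,11,11,12,12]

Scan for sites:
  LmaVI (AATATC, off=2): starts [1, 43, 54] → cuts [3, 45, 56]
  TgoVI (AGAC, off=2): starts [19] → cuts [21]
  VbrX (ACTATTGC, off=3): starts [11, 25, 67] → cuts [14, 28, 70]
  EstVI (GATGCC, off=3): starts [37, 61] → cuts [40, 64]

Pooled cuts: [3, 14, 21, 28, 40, 45, 56, 64, 70]

Fragment lengths:
  [0,3): 3 bp
  [3,14): 11 bp
  [14,21): 7 bp
  [21,28): 7 bp
  [28,40): 12 bp
  [40,45): 5 bp
  [45,56): 11 bp
  [56,64): 8 bp
  [64,70): 6 bp
  [70,82): 12 bp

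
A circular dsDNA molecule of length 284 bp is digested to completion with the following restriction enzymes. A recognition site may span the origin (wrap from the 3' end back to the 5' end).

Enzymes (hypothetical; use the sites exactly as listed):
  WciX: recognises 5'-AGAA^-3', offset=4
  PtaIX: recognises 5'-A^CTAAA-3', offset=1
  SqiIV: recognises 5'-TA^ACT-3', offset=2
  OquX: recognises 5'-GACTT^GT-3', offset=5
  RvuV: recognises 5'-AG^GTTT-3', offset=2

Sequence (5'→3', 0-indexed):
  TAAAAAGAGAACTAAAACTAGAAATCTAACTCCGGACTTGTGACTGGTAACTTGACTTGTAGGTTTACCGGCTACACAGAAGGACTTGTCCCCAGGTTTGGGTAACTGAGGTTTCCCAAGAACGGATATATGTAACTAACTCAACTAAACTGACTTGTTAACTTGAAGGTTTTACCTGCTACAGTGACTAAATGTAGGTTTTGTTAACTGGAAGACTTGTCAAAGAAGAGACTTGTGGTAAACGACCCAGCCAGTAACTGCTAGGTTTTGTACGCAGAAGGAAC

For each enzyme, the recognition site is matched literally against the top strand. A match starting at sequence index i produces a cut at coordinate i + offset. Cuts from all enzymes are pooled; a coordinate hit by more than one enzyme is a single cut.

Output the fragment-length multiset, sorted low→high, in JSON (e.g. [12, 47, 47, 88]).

[4,4,4,4,5,6,6,6,7,8,8,8,9,9,9,9,10,10,11,12,12,12,12,12,12,15,19,19,22]

Per-enzyme occurrences:
  WciX (AGAA, off=4): starts [7, 19, 77, 118, 223, 275] → cuts [11, 23, 81, 122, 227, 279]
  PtaIX (ACTAAA, off=1): starts [10, 143, 186, 282] → cuts [11, 144, 187, 283]
  SqiIV (TAACT, off=2): starts [26, 47, 102, 132, 136, 158, 204, 254] → cuts [28, 49, 104, 134, 138, 160, 206, 256]
  OquX (GACTTGT, off=5): starts [34, 53, 82, 151, 213, 229] → cuts [39, 58, 87, 156, 218, 234]
  RvuV (AGGTTT, off=2): starts [60, 93, 108, 166, 195, 262] → cuts [62, 95, 110, 168, 197, 264]

Pooled cuts: [11, 23, 28, 39, 49, 58, 62, 81, 87, 95, 104, 110, 122, 134, 138, 144, 156, 160, 168, 187, 197, 206, 218, 227, 234, 256, 264, 279, 283]

Fragment lengths:
  11→23: 12 bp
  23→28: 5 bp
  28→39: 11 bp
  39→49: 10 bp
  49→58: 9 bp
  58→62: 4 bp
  62→81: 19 bp
  81→87: 6 bp
  87→95: 8 bp
  95→104: 9 bp
  104→110: 6 bp
  110→122: 12 bp
  122→134: 12 bp
  134→138: 4 bp
  138→144: 6 bp
  144→156: 12 bp
  156→160: 4 bp
  160→168: 8 bp
  168→187: 19 bp
  187→197: 10 bp
  197→206: 9 bp
  206→218: 12 bp
  218→227: 9 bp
  227→234: 7 bp
  234→256: 22 bp
  256→264: 8 bp
  264→279: 15 bp
  279→283: 4 bp
  283→11 (wrap): 284-283+11 = 12 bp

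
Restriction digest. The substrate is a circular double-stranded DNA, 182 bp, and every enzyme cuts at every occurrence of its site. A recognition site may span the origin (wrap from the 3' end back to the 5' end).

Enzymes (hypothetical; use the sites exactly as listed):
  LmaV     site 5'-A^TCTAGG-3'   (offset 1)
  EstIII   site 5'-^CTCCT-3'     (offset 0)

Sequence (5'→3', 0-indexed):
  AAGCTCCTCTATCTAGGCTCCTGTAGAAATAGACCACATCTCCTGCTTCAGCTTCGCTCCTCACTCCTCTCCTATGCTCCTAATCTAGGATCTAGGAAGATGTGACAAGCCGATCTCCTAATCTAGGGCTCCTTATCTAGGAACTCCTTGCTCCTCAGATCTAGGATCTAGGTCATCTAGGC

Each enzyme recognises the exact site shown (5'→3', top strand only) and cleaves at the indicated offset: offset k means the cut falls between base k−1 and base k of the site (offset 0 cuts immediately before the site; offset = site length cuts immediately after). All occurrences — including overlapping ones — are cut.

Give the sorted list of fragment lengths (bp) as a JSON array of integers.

[5,6,7,7,7,7,7,7,7,7,8,8,8,9,9,10,17,22,24]

Per-enzyme occurrences:
  LmaV ATCTAGG/1: at [10, 82, 89, 120, 134, 158, 165, 174] ⇒ [11, 83, 90, 121, 135, 159, 166, 175]
  EstIII CTCCT/0: at [3, 17, 39, 56, 63, 68, 76, 114, 128, 143, 150] ⇒ [3, 17, 39, 56, 63, 68, 76, 114, 128, 143, 150]

Pooled cuts: [3, 11, 17, 39, 56, 63, 68, 76, 83, 90, 114, 121, 128, 135, 143, 150, 159, 166, 175]

Fragments:
  3→11: 8 bp
  11→17: 6 bp
  17→39: 22 bp
  39→56: 17 bp
  56→63: 7 bp
  63→68: 5 bp
  68→76: 8 bp
  76→83: 7 bp
  83→90: 7 bp
  90→114: 24 bp
  114→121: 7 bp
  121→128: 7 bp
  128→135: 7 bp
  135→143: 8 bp
  143→150: 7 bp
  150→159: 9 bp
  159→166: 7 bp
  166→175: 9 bp
  175→3 (wrap): 182-175+3 = 10 bp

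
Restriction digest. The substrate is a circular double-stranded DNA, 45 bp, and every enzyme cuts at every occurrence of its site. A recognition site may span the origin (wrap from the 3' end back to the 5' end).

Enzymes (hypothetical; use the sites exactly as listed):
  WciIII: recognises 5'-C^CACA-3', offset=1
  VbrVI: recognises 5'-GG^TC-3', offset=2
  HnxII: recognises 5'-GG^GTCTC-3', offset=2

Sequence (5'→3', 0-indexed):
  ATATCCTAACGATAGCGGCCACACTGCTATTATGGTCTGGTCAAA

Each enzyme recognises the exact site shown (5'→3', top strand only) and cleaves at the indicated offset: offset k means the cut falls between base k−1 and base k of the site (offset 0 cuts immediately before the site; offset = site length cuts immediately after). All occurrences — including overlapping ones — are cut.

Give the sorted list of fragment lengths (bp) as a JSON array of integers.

[5,16,24]

Per-enzyme occurrences:
  WciIII (CCACA, off=1): starts [18] → cuts [19]
  VbrVI (GGTC, off=2): starts [33, 38] → cuts [35, 40]
  HnxII (GGGTCTC, off=2): no sites

All cut coordinates (distinct, sorted): [19, 35, 40]

Fragment lengths:
  19→35: 16 bp
  35→40: 5 bp
  40→19 (wrap): 45-40+19 = 24 bp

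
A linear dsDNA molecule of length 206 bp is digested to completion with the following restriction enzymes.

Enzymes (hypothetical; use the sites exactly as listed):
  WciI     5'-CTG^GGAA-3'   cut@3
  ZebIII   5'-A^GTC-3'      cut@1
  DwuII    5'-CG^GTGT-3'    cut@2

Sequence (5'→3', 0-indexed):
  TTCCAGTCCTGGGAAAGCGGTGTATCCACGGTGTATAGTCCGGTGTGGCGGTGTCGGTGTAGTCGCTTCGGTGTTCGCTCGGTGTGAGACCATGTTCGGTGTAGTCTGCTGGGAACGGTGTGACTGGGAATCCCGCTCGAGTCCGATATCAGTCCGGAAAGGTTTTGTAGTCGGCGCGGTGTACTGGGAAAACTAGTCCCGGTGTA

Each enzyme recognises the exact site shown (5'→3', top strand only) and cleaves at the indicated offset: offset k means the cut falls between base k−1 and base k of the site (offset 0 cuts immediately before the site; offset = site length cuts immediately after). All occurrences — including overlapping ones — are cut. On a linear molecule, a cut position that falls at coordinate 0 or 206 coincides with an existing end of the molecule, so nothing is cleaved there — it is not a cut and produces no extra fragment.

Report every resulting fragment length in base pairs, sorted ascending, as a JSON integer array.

Per-enzyme occurrences:
  WciI (CTGGGAA, off=3): starts [8, 108, 123, 183] → cuts [11, 111, 126, 186]
  ZebIII (AGTC, off=1): starts [4, 36, 60, 102, 139, 150, 168, 194] → cuts [5, 37, 61, 103, 140, 151, 169, 195]
  DwuII (CGGTGT, off=2): starts [17, 28, 40, 48, 54, 68, 79, 96, 115, 176, 199] → cuts [19, 30, 42, 50, 56, 70, 81, 98, 117, 178, 201]

Pooled cuts: [5, 11, 19, 30, 37, 42, 50, 56, 61, 70, 81, 98, 103, 111, 117, 126, 140, 151, 169, 178, 186, 195, 201]

Fragments:
  [0,5): 5 bp
  [5,11): 6 bp
  [11,19): 8 bp
  [19,30): 11 bp
  [30,37): 7 bp
  [37,42): 5 bp
  [42,50): 8 bp
  [50,56): 6 bp
  [56,61): 5 bp
  [61,70): 9 bp
  [70,81): 11 bp
  [81,98): 17 bp
  [98,103): 5 bp
  [103,111): 8 bp
  [111,117): 6 bp
  [117,126): 9 bp
  [126,140): 14 bp
  [140,151): 11 bp
  [151,169): 18 bp
  [169,178): 9 bp
  [178,186): 8 bp
  [186,195): 9 bp
  [195,201): 6 bp
  [201,206): 5 bp

[5,5,5,5,5,6,6,6,6,7,8,8,8,8,9,9,9,9,11,11,11,14,17,18]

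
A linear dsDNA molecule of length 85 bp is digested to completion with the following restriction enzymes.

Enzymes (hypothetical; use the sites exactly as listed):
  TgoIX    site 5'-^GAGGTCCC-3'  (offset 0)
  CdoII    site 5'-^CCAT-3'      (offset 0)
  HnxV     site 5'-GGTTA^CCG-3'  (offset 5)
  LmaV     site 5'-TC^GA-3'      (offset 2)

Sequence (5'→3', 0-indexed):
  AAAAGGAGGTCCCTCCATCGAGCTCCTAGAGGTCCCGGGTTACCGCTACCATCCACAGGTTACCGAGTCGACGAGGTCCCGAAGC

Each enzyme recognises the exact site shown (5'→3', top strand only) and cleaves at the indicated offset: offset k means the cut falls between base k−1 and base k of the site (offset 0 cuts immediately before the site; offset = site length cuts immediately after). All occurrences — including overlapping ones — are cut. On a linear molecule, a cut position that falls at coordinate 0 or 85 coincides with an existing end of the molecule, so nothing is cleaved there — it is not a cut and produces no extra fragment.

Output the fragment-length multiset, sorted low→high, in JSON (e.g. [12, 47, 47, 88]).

Scan for sites:
  TgoIX (GAGGTCCC, off=0): starts [5, 28, 72] → cuts [5, 28, 72]
  CdoII (CCAT, off=0): starts [14, 48] → cuts [14, 48]
  HnxV (GGTTACCG, off=5): starts [37, 57] → cuts [42, 62]
  LmaV (TCGA, off=2): starts [17, 67] → cuts [19, 69]

Pooled cuts: [5, 14, 19, 28, 42, 48, 62, 69, 72]

Fragment lengths:
  [0,5): 5 bp
  [5,14): 9 bp
  [14,19): 5 bp
  [19,28): 9 bp
  [28,42): 14 bp
  [42,48): 6 bp
  [48,62): 14 bp
  [62,69): 7 bp
  [69,72): 3 bp
  [72,85): 13 bp

[3,5,5,6,7,9,9,13,14,14]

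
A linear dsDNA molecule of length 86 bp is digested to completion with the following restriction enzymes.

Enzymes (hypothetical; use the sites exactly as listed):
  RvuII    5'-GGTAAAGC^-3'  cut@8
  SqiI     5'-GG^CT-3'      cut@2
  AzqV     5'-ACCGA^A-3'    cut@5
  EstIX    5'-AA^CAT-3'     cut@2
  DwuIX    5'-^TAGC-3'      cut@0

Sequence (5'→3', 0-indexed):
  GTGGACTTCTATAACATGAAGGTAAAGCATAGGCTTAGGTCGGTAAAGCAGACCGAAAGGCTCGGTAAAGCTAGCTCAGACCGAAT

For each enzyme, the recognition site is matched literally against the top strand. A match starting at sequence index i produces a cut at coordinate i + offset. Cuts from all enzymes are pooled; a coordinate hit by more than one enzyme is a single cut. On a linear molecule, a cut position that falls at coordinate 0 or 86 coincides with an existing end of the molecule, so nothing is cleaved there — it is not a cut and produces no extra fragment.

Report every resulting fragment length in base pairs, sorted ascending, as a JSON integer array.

[2,4,5,7,11,13,14,14,16]

Scan for sites:
  RvuII GGTAAAGC/8: at [20, 41, 63] ⇒ [28, 49, 71]
  SqiI GGCT/2: at [31, 58] ⇒ [33, 60]
  AzqV ACCGAA/5: at [51, 79] ⇒ [56, 84]
  EstIX AACAT/2: at [12] ⇒ [14]
  DwuIX TAGC/0: at [71] ⇒ [71]

Pooled cuts: [14, 28, 33, 49, 56, 60, 71, 84]

Fragment lengths:
  [0,14): 14 bp
  [14,28): 14 bp
  [28,33): 5 bp
  [33,49): 16 bp
  [49,56): 7 bp
  [56,60): 4 bp
  [60,71): 11 bp
  [71,84): 13 bp
  [84,86): 2 bp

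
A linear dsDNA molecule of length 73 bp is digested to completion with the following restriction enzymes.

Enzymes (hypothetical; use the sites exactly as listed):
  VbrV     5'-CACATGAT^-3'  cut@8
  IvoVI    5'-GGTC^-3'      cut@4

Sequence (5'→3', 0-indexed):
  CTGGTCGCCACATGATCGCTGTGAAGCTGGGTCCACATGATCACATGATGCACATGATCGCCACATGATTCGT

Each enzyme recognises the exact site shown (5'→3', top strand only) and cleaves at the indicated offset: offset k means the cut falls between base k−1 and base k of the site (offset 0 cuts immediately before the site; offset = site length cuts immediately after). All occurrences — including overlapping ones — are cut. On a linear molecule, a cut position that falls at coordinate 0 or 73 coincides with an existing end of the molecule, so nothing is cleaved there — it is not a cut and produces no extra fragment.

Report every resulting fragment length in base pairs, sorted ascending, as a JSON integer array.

Per-enzyme occurrences:
  VbrV CACATGAT/8: at [8, 33, 41, 50, 61] ⇒ [16, 41, 49, 58, 69]
  IvoVI GGTC/4: at [2, 29] ⇒ [6, 33]

Pooled cuts: [6, 16, 33, 41, 49, 58, 69]

Fragments:
  [0,6): 6 bp
  [6,16): 10 bp
  [16,33): 17 bp
  [33,41): 8 bp
  [41,49): 8 bp
  [49,58): 9 bp
  [58,69): 11 bp
  [69,73): 4 bp

[4,6,8,8,9,10,11,17]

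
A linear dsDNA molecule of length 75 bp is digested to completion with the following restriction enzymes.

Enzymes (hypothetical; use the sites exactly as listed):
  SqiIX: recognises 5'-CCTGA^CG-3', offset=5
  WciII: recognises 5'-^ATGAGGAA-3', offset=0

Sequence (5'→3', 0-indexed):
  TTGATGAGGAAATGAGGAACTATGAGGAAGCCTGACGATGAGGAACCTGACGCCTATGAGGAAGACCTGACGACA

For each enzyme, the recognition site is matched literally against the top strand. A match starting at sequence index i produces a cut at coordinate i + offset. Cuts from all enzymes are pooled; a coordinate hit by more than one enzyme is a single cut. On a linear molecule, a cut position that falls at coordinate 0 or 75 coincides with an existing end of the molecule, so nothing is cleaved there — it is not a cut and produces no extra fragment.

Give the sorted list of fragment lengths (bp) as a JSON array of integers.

Site scan:
  SqiIX CCTGACG/5: at [30, 45, 65] ⇒ [35, 50, 70]
  WciII ATGAGGAA/0: at [3, 11, 21, 37, 55] ⇒ [3, 11, 21, 37, 55]

Pooled cuts: [3, 11, 21, 35, 37, 50, 55, 70]

Fragment lengths:
  [0,3): 3 bp
  [3,11): 8 bp
  [11,21): 10 bp
  [21,35): 14 bp
  [35,37): 2 bp
  [37,50): 13 bp
  [50,55): 5 bp
  [55,70): 15 bp
  [70,75): 5 bp

[2,3,5,5,8,10,13,14,15]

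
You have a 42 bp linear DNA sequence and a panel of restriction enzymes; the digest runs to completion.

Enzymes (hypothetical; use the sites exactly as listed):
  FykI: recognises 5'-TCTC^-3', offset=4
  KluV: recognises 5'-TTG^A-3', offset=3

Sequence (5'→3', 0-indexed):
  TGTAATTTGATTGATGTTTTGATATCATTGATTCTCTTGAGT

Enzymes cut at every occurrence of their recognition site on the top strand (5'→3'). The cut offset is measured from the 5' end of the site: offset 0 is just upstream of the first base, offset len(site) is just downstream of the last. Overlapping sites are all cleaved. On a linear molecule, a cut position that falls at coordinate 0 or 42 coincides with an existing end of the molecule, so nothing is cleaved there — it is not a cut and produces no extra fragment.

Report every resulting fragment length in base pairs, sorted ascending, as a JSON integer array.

Per-enzyme occurrences:
  FykI TCTC/4: at [32] ⇒ [36]
  KluV TTGA/3: at [6, 10, 18, 27, 36] ⇒ [9, 13, 21, 30, 39]

Pooled cuts: [9, 13, 21, 30, 36, 39]

Fragments:
  [0,9): 9 bp
  [9,13): 4 bp
  [13,21): 8 bp
  [21,30): 9 bp
  [30,36): 6 bp
  [36,39): 3 bp
  [39,42): 3 bp

[3,3,4,6,8,9,9]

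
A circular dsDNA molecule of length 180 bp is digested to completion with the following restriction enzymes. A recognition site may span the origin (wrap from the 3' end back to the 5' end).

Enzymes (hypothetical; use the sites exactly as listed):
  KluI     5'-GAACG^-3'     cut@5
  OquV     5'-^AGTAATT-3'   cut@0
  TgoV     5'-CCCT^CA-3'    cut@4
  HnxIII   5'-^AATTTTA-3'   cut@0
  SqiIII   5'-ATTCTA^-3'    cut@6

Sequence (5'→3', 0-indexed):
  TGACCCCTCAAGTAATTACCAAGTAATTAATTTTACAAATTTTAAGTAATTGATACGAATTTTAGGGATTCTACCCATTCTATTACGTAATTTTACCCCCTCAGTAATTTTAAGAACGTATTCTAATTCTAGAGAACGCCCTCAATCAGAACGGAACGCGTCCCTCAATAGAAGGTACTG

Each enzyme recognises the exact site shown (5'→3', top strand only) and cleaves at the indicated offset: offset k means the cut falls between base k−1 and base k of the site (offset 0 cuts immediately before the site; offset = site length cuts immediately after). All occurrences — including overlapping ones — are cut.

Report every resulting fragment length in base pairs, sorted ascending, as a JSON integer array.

Site scan:
  KluI (GAACG, off=5): starts [113, 133, 148, 153] → cuts [118, 138, 153, 158]
  OquV (AGTAATT, off=0): starts [10, 21, 44, 102] → cuts [10, 21, 44, 102]
  TgoV (CCCTCA, off=4): starts [4, 97, 138, 161] → cuts [8, 101, 142, 165]
  HnxIII (AATTTTA, off=0): starts [28, 37, 57, 88, 105] → cuts [28, 37, 57, 88, 105]
  SqiIII (ATTCTA, off=6): starts [67, 76, 119, 125] → cuts [73, 82, 125, 131]

Pooled cuts: [8, 10, 21, 28, 37, 44, 57, 73, 82, 88, 101, 102, 105, 118, 125, 131, 138, 142, 153, 158, 165]

Fragments:
  8→10: 2 bp
  10→21: 11 bp
  21→28: 7 bp
  28→37: 9 bp
  37→44: 7 bp
  44→57: 13 bp
  57→73: 16 bp
  73→82: 9 bp
  82→88: 6 bp
  88→101: 13 bp
  101→102: 1 bp
  102→105: 3 bp
  105→118: 13 bp
  118→125: 7 bp
  125→131: 6 bp
  131→138: 7 bp
  138→142: 4 bp
  142→153: 11 bp
  153→158: 5 bp
  158→165: 7 bp
  165→8 (wrap): 180-165+8 = 23 bp

[1,2,3,4,5,6,6,7,7,7,7,7,9,9,11,11,13,13,13,16,23]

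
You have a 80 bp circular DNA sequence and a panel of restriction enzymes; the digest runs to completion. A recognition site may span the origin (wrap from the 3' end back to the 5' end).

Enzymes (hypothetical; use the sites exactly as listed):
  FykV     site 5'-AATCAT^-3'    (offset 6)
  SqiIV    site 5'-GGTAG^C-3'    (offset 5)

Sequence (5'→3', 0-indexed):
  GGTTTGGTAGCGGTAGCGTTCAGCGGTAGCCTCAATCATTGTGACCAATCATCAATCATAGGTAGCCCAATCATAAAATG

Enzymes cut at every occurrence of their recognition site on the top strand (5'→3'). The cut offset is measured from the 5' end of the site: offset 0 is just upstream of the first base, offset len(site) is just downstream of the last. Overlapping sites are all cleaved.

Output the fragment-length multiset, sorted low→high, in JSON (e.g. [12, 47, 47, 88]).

Site scan:
  FykV AATCAT/6: at [33, 46, 53, 68] ⇒ [39, 52, 59, 74]
  SqiIV GGTAGC/5: at [5, 11, 24, 60] ⇒ [10, 16, 29, 65]

All cut coordinates (distinct, sorted): [10, 16, 29, 39, 52, 59, 65, 74]

Fragments:
  10→16: 6 bp
  16→29: 13 bp
  29→39: 10 bp
  39→52: 13 bp
  52→59: 7 bp
  59→65: 6 bp
  65→74: 9 bp
  74→10 (wrap): 80-74+10 = 16 bp

[6,6,7,9,10,13,13,16]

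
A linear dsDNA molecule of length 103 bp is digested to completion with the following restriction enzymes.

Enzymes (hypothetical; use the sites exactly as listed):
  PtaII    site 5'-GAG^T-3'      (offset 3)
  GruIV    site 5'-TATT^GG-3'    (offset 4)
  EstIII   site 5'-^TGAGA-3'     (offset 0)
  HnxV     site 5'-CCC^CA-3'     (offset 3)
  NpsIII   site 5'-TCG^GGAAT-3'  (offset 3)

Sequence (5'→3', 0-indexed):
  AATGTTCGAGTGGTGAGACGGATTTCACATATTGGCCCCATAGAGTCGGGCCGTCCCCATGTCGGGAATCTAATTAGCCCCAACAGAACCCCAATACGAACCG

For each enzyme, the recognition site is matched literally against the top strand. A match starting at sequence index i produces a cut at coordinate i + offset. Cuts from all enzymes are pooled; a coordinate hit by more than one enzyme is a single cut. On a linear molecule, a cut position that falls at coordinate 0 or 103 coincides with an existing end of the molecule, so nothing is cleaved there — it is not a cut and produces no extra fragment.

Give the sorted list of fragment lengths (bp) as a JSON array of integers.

[3,5,7,7,10,11,12,12,16,20]

Per-enzyme occurrences:
  PtaII (GAGT, off=3): starts [7, 42] → cuts [10, 45]
  GruIV (TATTGG, off=4): starts [29] → cuts [33]
  EstIII (TGAGA, off=0): starts [13] → cuts [13]
  HnxV (CCCCA, off=3): starts [35, 54, 77, 88] → cuts [38, 57, 80, 91]
  NpsIII (TCGGGAAT, off=3): starts [61] → cuts [64]

Pooled cuts: [10, 13, 33, 38, 45, 57, 64, 80, 91]

Fragments:
  [0,10): 10 bp
  [10,13): 3 bp
  [13,33): 20 bp
  [33,38): 5 bp
  [38,45): 7 bp
  [45,57): 12 bp
  [57,64): 7 bp
  [64,80): 16 bp
  [80,91): 11 bp
  [91,103): 12 bp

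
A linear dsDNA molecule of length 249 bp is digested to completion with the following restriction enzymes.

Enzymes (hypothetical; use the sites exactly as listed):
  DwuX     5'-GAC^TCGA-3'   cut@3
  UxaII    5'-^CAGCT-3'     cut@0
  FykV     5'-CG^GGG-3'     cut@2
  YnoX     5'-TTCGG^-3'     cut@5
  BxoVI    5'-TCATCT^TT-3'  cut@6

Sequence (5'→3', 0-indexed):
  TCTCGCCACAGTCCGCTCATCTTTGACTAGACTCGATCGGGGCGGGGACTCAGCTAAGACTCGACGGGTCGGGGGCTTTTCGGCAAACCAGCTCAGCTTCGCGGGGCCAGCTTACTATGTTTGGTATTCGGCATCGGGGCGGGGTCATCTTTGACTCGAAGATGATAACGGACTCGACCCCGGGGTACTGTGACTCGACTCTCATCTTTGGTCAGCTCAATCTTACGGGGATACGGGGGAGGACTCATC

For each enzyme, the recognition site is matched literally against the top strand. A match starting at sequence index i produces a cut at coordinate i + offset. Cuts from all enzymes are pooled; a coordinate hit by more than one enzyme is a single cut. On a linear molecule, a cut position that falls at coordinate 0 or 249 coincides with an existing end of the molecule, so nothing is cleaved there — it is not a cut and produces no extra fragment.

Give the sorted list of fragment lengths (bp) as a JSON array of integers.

[4,5,5,5,5,5,5,5,6,7,8,9,9,10,10,10,11,12,12,13,14,15,18,22,24]

Scan for sites:
  DwuX (GACTCGA, off=3): starts [29, 57, 152, 170, 191] → cuts [32, 60, 155, 173, 194]
  UxaII (CAGCT, off=0): starts [50, 88, 93, 107, 212] → cuts [50, 88, 93, 107, 212]
  FykV (CGGGG, off=2): starts [37, 42, 69, 101, 134, 139, 180, 225, 233] → cuts [39, 44, 71, 103, 136, 141, 182, 227, 235]
  YnoX (TTCGG, off=5): starts [78, 126] → cuts [83, 131]
  BxoVI (TCATCTTT, off=6): starts [16, 144, 201] → cuts [22, 150, 207]

All cut coordinates (distinct, sorted): [22, 32, 39, 44, 50, 60, 71, 83, 88, 93, 103, 107, 131, 136, 141, 150, 155, 173, 182, 194, 207, 212, 227, 235]

Fragments:
  [0,22): 22 bp
  [22,32): 10 bp
  [32,39): 7 bp
  [39,44): 5 bp
  [44,50): 6 bp
  [50,60): 10 bp
  [60,71): 11 bp
  [71,83): 12 bp
  [83,88): 5 bp
  [88,93): 5 bp
  [93,103): 10 bp
  [103,107): 4 bp
  [107,131): 24 bp
  [131,136): 5 bp
  [136,141): 5 bp
  [141,150): 9 bp
  [150,155): 5 bp
  [155,173): 18 bp
  [173,182): 9 bp
  [182,194): 12 bp
  [194,207): 13 bp
  [207,212): 5 bp
  [212,227): 15 bp
  [227,235): 8 bp
  [235,249): 14 bp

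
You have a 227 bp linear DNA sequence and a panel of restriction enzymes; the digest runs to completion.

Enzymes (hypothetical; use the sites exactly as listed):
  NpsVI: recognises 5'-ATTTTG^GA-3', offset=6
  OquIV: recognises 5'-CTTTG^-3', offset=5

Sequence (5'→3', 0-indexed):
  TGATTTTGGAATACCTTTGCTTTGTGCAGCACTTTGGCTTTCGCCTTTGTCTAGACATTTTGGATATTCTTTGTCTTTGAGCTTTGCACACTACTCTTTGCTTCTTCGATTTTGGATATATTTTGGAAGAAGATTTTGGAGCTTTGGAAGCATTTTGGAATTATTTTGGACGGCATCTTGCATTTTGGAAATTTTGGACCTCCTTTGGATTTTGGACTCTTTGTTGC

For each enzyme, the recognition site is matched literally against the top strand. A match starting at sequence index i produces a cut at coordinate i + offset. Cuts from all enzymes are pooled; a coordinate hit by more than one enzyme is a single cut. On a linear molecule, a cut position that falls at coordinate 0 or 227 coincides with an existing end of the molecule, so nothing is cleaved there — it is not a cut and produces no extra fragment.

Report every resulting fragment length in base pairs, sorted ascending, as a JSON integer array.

[4,5,6,7,7,8,8,9,9,11,11,11,11,11,11,12,13,13,13,14,14,19]

Site scan:
  NpsVI ATTTTGGA/6: at [2, 56, 108, 119, 132, 151, 162, 181, 190, 208] ⇒ [8, 62, 114, 125, 138, 157, 168, 187, 196, 214]
  OquIV CTTTG/5: at [14, 19, 31, 44, 68, 74, 81, 95, 141, 202, 218] ⇒ [19, 24, 36, 49, 73, 79, 86, 100, 146, 207, 223]

Pooled cuts: [8, 19, 24, 36, 49, 62, 73, 79, 86, 100, 114, 125, 138, 146, 157, 168, 187, 196, 207, 214, 223]

Fragment lengths:
  [0,8): 8 bp
  [8,19): 11 bp
  [19,24): 5 bp
  [24,36): 12 bp
  [36,49): 13 bp
  [49,62): 13 bp
  [62,73): 11 bp
  [73,79): 6 bp
  [79,86): 7 bp
  [86,100): 14 bp
  [100,114): 14 bp
  [114,125): 11 bp
  [125,138): 13 bp
  [138,146): 8 bp
  [146,157): 11 bp
  [157,168): 11 bp
  [168,187): 19 bp
  [187,196): 9 bp
  [196,207): 11 bp
  [207,214): 7 bp
  [214,223): 9 bp
  [223,227): 4 bp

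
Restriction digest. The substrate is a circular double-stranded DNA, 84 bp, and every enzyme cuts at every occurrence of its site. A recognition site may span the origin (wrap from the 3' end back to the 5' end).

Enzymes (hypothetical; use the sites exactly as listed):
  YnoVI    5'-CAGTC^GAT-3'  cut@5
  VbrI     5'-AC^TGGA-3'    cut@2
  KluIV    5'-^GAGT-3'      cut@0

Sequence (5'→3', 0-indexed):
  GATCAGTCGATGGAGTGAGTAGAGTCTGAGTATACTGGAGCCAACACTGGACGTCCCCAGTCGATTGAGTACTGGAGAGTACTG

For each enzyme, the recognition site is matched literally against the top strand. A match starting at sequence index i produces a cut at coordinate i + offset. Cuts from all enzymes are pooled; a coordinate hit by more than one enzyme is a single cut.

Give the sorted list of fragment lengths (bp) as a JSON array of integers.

Scan for sites:
  YnoVI CAGTCGAT/5: at [3, 57] ⇒ [8, 62]
  VbrI ACTGGA/2: at [33, 45, 70, 80] ⇒ [35, 47, 72, 82]
  KluIV GAGT/0: at [12, 16, 21, 27, 66, 76] ⇒ [12, 16, 21, 27, 66, 76]

Pooled cuts: [8, 12, 16, 21, 27, 35, 47, 62, 66, 72, 76, 82]

Fragments:
  8→12: 4 bp
  12→16: 4 bp
  16→21: 5 bp
  21→27: 6 bp
  27→35: 8 bp
  35→47: 12 bp
  47→62: 15 bp
  62→66: 4 bp
  66→72: 6 bp
  72→76: 4 bp
  76→82: 6 bp
  82→8 (wrap): 84-82+8 = 10 bp

[4,4,4,4,5,6,6,6,8,10,12,15]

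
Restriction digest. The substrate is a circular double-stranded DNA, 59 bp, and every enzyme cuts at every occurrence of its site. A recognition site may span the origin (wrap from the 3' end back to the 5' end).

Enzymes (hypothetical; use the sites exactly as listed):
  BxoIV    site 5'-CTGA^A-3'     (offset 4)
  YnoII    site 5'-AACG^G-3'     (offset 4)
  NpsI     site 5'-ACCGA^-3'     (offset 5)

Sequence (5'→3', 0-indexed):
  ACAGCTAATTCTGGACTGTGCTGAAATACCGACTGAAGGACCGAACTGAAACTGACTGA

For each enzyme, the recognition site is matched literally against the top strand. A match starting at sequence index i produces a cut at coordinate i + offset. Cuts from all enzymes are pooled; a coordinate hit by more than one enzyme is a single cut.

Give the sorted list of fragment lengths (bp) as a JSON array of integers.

[4,5,8,8,10,24]

Per-enzyme occurrences:
  BxoIV (CTGAA, off=4): starts [20, 32, 45, 55] → cuts [0, 24, 36, 49]
  YnoII (AACGG, off=4): no sites
  NpsI (ACCGA, off=5): starts [27, 39] → cuts [32, 44]

Pooled cuts: [0, 24, 32, 36, 44, 49]

Fragment lengths:
  0→24: 24 bp
  24→32: 8 bp
  32→36: 4 bp
  36→44: 8 bp
  44→49: 5 bp
  49→0 (wrap): 59-49+0 = 10 bp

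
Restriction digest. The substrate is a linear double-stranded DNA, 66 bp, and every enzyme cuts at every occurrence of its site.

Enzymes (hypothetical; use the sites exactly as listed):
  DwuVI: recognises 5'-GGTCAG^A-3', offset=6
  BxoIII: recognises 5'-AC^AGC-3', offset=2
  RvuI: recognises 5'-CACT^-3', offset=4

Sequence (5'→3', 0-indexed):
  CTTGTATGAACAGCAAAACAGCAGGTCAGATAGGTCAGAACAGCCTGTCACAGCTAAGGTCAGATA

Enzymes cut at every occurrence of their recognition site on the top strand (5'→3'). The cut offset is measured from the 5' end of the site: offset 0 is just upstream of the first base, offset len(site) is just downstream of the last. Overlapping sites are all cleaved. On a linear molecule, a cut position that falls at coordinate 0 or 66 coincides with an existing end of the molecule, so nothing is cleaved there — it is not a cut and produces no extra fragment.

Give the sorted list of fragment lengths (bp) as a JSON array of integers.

[3,3,8,9,10,10,11,12]

Scan for sites:
  DwuVI (GGTCAGA, off=6): starts [23, 32, 57] → cuts [29, 38, 63]
  BxoIII (ACAGC, off=2): starts [9, 17, 39, 49] → cuts [11, 19, 41, 51]
  RvuI (CACT, off=4): no sites

Pooled cuts: [11, 19, 29, 38, 41, 51, 63]

Fragments:
  [0,11): 11 bp
  [11,19): 8 bp
  [19,29): 10 bp
  [29,38): 9 bp
  [38,41): 3 bp
  [41,51): 10 bp
  [51,63): 12 bp
  [63,66): 3 bp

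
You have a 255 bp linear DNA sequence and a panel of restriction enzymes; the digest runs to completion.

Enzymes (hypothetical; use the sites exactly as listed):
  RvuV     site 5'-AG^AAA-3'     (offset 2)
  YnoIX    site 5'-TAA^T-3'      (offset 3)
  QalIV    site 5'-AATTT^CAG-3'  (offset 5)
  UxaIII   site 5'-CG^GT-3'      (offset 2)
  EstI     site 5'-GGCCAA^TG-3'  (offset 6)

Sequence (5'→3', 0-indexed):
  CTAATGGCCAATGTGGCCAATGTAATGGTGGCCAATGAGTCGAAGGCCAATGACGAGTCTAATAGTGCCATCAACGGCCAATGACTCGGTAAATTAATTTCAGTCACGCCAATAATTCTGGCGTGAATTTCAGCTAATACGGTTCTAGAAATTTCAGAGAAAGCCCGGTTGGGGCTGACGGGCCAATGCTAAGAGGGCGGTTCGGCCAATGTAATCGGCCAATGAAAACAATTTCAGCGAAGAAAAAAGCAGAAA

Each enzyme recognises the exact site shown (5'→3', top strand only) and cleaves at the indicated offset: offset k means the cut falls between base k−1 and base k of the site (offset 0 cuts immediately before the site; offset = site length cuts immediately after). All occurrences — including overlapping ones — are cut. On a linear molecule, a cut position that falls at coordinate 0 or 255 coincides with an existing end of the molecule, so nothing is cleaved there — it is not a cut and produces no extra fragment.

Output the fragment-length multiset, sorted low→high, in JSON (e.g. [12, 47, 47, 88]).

[3,3,4,4,5,5,5,6,7,7,7,7,8,8,8,9,9,10,10,10,12,12,13,15,15,15,19,19]

Per-enzyme occurrences:
  RvuV (AGAAA, off=2): starts [146, 157, 240, 250] → cuts [148, 159, 242, 252]
  YnoIX (TAAT, off=3): starts [1, 22, 59, 94, 112, 134, 211] → cuts [4, 25, 62, 97, 115, 137, 214]
  QalIV (AATTTCAG, off=5): starts [95, 125, 149, 229] → cuts [100, 130, 154, 234]
  UxaIII (CGGT, off=2): starts [86, 139, 165, 197] → cuts [88, 141, 167, 199]
  EstI (GGCCAATG, off=6): starts [5, 14, 29, 44, 75, 180, 203, 216] → cuts [11, 20, 35, 50, 81, 186, 209, 222]

Pooled cuts: [4, 11, 20, 25, 35, 50, 62, 81, 88, 97, 100, 115, 130, 137, 141, 148, 154, 159, 167, 186, 199, 209, 214, 222, 234, 242, 252]

Fragment lengths:
  [0,4): 4 bp
  [4,11): 7 bp
  [11,20): 9 bp
  [20,25): 5 bp
  [25,35): 10 bp
  [35,50): 15 bp
  [50,62): 12 bp
  [62,81): 19 bp
  [81,88): 7 bp
  [88,97): 9 bp
  [97,100): 3 bp
  [100,115): 15 bp
  [115,130): 15 bp
  [130,137): 7 bp
  [137,141): 4 bp
  [141,148): 7 bp
  [148,154): 6 bp
  [154,159): 5 bp
  [159,167): 8 bp
  [167,186): 19 bp
  [186,199): 13 bp
  [199,209): 10 bp
  [209,214): 5 bp
  [214,222): 8 bp
  [222,234): 12 bp
  [234,242): 8 bp
  [242,252): 10 bp
  [252,255): 3 bp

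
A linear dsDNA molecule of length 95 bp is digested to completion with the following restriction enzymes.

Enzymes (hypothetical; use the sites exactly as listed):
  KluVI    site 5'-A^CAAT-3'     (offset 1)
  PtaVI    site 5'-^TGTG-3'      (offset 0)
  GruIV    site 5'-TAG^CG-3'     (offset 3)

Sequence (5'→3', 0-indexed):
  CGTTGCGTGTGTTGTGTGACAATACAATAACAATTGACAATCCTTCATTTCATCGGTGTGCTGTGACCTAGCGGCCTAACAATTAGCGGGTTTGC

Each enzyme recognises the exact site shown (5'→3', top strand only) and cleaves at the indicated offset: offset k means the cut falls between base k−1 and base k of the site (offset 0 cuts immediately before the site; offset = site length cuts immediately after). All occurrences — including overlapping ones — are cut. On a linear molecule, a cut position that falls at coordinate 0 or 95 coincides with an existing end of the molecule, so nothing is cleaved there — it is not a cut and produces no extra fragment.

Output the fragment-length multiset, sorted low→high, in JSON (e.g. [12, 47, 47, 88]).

[2,5,5,5,5,6,7,7,7,8,9,10,19]

Per-enzyme occurrences:
  KluVI ACAAT/1: at [18, 23, 29, 36, 78] ⇒ [19, 24, 30, 37, 79]
  PtaVI TGTG/0: at [7, 12, 14, 56, 61] ⇒ [7, 12, 14, 56, 61]
  GruIV TAGCG/3: at [68, 83] ⇒ [71, 86]

All cut coordinates (distinct, sorted): [7, 12, 14, 19, 24, 30, 37, 56, 61, 71, 79, 86]

Fragments:
  [0,7): 7 bp
  [7,12): 5 bp
  [12,14): 2 bp
  [14,19): 5 bp
  [19,24): 5 bp
  [24,30): 6 bp
  [30,37): 7 bp
  [37,56): 19 bp
  [56,61): 5 bp
  [61,71): 10 bp
  [71,79): 8 bp
  [79,86): 7 bp
  [86,95): 9 bp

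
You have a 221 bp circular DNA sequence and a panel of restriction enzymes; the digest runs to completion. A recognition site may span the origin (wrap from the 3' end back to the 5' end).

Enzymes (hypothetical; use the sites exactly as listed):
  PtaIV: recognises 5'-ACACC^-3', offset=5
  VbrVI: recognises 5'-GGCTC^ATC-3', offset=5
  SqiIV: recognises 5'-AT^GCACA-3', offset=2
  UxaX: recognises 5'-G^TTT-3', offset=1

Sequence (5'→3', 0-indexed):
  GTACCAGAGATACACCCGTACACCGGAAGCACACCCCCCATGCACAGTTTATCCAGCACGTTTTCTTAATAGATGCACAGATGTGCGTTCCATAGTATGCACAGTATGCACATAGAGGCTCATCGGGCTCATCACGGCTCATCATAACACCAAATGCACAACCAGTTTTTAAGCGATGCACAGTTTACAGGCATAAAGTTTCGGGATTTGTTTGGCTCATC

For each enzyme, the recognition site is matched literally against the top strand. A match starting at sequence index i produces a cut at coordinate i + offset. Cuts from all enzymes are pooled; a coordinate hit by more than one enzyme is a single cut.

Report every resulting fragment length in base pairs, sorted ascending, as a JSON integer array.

[4,6,6,6,8,8,9,9,10,10,11,11,12,12,13,14,14,15,19,24]

Scan for sites:
  PtaIV (ACACC, off=5): starts [11, 19, 30, 146] → cuts [16, 24, 35, 151]
  VbrVI (GGCTCATC, off=5): starts [116, 125, 135, 213] → cuts [121, 130, 140, 218]
  SqiIV (ATGCACA, off=2): starts [39, 72, 96, 105, 153, 175] → cuts [41, 74, 98, 107, 155, 177]
  UxaX (GTTT, off=1): starts [46, 59, 164, 182, 197, 209] → cuts [47, 60, 165, 183, 198, 210]

All cut coordinates (distinct, sorted): [16, 24, 35, 41, 47, 60, 74, 98, 107, 121, 130, 140, 151, 155, 165, 177, 183, 198, 210, 218]

Fragments:
  16→24: 8 bp
  24→35: 11 bp
  35→41: 6 bp
  41→47: 6 bp
  47→60: 13 bp
  60→74: 14 bp
  74→98: 24 bp
  98→107: 9 bp
  107→121: 14 bp
  121→130: 9 bp
  130→140: 10 bp
  140→151: 11 bp
  151→155: 4 bp
  155→165: 10 bp
  165→177: 12 bp
  177→183: 6 bp
  183→198: 15 bp
  198→210: 12 bp
  210→218: 8 bp
  218→16 (wrap): 221-218+16 = 19 bp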